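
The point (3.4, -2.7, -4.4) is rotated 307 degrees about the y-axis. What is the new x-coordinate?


Rotation about y-axis: x' = x*cos(theta) + z*sin(theta)
= 3.4 * 0.6018 + -4.4 * -0.7986
= 5.5602


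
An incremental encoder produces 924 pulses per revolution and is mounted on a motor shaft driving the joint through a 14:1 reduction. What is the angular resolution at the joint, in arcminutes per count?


counts per rev = 924
effective counts at joint = 924 * 14 = 12936
resolution = 360*60 / 12936
= 1.6698 arcmin/count


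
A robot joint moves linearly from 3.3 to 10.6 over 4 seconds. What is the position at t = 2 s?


s = t/T = 2/4 = 0.5
p(t) = p0 + (pf-p0)*s
= 3.3 + (10.6 - 3.3) * 0.5
= 6.95


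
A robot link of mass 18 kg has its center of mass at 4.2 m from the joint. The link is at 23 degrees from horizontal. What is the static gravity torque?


tau = m*g*L*cos(angle)
= 18 * 9.81 * 4.2 * cos(23 deg)
= 18 * 9.81 * 4.2 * 0.9205
= 682.6795 Nm


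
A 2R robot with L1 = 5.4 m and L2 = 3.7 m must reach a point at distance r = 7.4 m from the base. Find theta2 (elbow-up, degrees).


cos(theta2) = (r^2 - L1^2 - L2^2) / (2*L1*L2)
cos(theta2) = (54.76 - 29.16 - 13.69) / 39.96
cos(theta2) = 0.298048
theta2 = 72.6596 degrees


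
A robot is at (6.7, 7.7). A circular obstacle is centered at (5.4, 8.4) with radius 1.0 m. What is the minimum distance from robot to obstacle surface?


center_dist = sqrt((6.7-5.4)^2 + (7.7-8.4)^2)
= sqrt(1.69 + 0.49)
= 1.4765
min_dist = center_dist - radius = 1.4765 - 1.0 = 0.4765 m


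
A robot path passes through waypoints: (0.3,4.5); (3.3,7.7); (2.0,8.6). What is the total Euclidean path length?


Segment lengths:
  seg1 = sqrt((3.0)^2 + (3.2)^2) = 4.3863
  seg2 = sqrt((-1.3)^2 + (0.9)^2) = 1.5811
Total = 5.9675


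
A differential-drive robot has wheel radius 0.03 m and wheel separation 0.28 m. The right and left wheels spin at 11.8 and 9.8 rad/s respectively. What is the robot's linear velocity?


vR = r*wR = 0.03*11.8 = 0.354 m/s
vL = r*wL = 0.03*9.8 = 0.294 m/s
v = (vR+vL)/2 = 0.324 m/s
omega = (vR-vL)/L = 0.2143 rad/s
linear velocity = 0.324 m/s


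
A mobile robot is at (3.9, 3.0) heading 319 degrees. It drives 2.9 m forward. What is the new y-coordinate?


y_new = y0 + d*sin(theta)
= 3.0 + 2.9*sin(319)
= 3.0 + -1.9026
= 1.0974


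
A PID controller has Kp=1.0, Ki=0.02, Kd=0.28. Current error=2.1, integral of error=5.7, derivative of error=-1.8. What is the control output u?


u = Kp*e + Ki*int(e) + Kd*de/dt
= 1.0*2.1 + 0.02*5.7 + 0.28*(-1.8)
= 2.1 + 0.114 + -0.504
= 1.71


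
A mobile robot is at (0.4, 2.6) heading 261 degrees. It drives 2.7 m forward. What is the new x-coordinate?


x_new = x0 + d*cos(theta)
= 0.4 + 2.7*cos(261)
= 0.4 + -0.4224
= -0.0224


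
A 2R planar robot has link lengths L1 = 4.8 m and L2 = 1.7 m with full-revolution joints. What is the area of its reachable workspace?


r_max = L1 + L2 = 6.5 m
r_min = |L1 - L2| = 3.1 m
Area = pi*(r_max^2 - r_min^2)
= pi*(42.25 - 9.61)
= pi * 32.64
= 102.5416 m^2


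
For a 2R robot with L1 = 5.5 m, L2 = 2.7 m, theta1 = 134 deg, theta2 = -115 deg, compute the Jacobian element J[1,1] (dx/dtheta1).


J[1,1] = -L1*sin(t1) - L2*sin(t1+t2)
= -5.5*sin(134) - 2.7*sin(19)
= -4.8354


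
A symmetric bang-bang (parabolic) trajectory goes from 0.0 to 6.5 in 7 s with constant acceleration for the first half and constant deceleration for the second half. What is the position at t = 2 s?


Symmetric rest-to-rest: each phase covers (pf-p0)/2 in time T/2. 0.5*a*(T/2)^2 = (pf-p0)/2 => a = 4*(pf-p0)/T^2
a = 4*(6.5-0.0)/7^2 = 0.5306
t = 2 is in the acceleration phase (t <= T/2).
p = p0 + 0.5*a*t^2 = 0.0 + 0.5*0.5306*2^2
= 1.0612


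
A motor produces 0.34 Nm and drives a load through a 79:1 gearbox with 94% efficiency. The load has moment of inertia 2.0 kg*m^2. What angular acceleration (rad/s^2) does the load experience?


tau_out = tau_motor * N * eta
= 0.34 * 79 * 0.94 = 25.2484 Nm
alpha = tau_out / I = 25.2484 / 2.0
= 12.6242 rad/s^2


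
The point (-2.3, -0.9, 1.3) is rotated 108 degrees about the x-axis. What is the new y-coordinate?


Rotation about x-axis: y' = y*cos(theta) - z*sin(theta)
= -0.9 * -0.309 - 1.3 * 0.9511
= -0.9583


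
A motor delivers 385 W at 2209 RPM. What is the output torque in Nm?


omega = 2209 * 2*pi/60 = 231.3259 rad/s
tau = P / omega = 385 / 231.3259
= 1.6643 Nm


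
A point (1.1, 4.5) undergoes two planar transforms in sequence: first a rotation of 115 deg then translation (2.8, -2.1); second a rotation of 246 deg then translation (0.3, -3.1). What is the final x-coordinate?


After transform 1:
x1 = cos(115)*1.1 - sin(115)*4.5 + 2.8 = -1.7433
y1 = sin(115)*1.1 + cos(115)*4.5 + -2.1 = -3.0048
After transform 2:
x2 = cos(246)*-1.7433 - sin(246)*-3.0048 + 0.3
= -1.736


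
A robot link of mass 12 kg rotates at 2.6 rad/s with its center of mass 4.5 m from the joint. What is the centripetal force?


F = m * omega^2 * r
= 12 * 2.6^2 * 4.5
= 12 * 6.76 * 4.5
= 365.04 N


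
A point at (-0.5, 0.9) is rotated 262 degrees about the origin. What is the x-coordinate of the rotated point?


x' = x*cos(theta) - y*sin(theta)
cos(262 deg) = -0.1392, sin(262 deg) = -0.9903
x' = -0.5 * -0.1392 - 0.9 * -0.9903
= 0.0696 - -0.8912
= 0.9608


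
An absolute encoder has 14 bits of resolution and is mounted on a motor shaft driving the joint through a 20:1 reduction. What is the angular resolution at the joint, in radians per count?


counts = 2^14 = 16384
effective counts at joint = 16384 * 20 = 327680
resolution = 2*pi / 327680
= 1.9175e-05 rad/count


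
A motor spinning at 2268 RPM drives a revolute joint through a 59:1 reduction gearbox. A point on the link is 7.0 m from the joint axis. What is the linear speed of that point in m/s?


omega_motor = 2268 * 2*pi/60 = 237.5044 rad/s
omega_joint = omega_motor / 59 = 4.0255 rad/s
v = omega_joint * r = 4.0255 * 7.0
= 28.1785 m/s


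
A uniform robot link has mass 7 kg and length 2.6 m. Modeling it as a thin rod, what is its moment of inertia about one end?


I = (1/3) * m * L^2
= (1/3) * 7 * 2.6^2
= 0.333333 * 7 * 6.76
= 15.7733 kg*m^2


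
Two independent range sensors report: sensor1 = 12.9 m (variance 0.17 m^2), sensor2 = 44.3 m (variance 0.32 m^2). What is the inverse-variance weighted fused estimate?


w1 = (1/var1) / (1/var1 + 1/var2)
   = 5.8824 / (5.8824 + 3.125) = 0.6531
w2 = 1 - w1 = 0.3469
fused = w1*s1 + w2*s2 = 8.4245 + 15.3694
= 23.7939 m


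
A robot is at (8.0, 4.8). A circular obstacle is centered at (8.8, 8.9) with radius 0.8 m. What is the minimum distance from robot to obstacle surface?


center_dist = sqrt((8.0-8.8)^2 + (4.8-8.9)^2)
= sqrt(0.64 + 16.81)
= 4.1773
min_dist = center_dist - radius = 4.1773 - 0.8 = 3.3773 m


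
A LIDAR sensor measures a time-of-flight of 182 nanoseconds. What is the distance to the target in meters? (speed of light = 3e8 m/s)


tof = 182 ns = 1.82e-07 s
dist = c * tof / 2
= 3e8 * 1.82e-07 / 2
= 27.3 m


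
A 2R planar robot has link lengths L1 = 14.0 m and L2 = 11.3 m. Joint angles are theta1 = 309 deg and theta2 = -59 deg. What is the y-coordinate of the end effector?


Convert angles to radians: theta1 = 5.3931, theta2 = -1.0297
y = L1*sin(theta1) + L2*sin(theta1+theta2)
y = -10.88 + -10.6185
y = -21.4986


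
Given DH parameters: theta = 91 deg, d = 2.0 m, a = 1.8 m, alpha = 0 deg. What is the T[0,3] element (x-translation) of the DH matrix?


T[0,3] = a * cos(theta)
= 1.8 * cos(91 deg)
= 1.8 * -0.0175
= -0.0314


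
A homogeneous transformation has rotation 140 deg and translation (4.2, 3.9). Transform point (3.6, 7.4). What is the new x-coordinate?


x' = cos(theta)*px - sin(theta)*py + tx
= -0.766*3.6 - 0.6428*7.4 + 4.2
= -3.3144


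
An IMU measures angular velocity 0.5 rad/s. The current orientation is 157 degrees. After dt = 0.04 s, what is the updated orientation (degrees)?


delta_theta = w * dt = 0.5 * 0.04 = 0.02 rad
= 1.1459 deg
theta_new = 157 + 1.1459 = 158.1459 deg


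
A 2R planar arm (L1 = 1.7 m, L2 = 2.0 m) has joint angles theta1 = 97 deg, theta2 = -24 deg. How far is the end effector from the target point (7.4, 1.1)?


End effector via forward kinematics:
x = L1*cos(t1) + L2*cos(t1+t2) = 0.3776
y = L1*sin(t1) + L2*sin(t1+t2) = 3.5999
Distance to target:
d = sqrt((7.4 - 0.3776)^2 + (1.1 - 3.5999)^2)
= sqrt(49.3146 + 6.2497)
= 7.4541 m


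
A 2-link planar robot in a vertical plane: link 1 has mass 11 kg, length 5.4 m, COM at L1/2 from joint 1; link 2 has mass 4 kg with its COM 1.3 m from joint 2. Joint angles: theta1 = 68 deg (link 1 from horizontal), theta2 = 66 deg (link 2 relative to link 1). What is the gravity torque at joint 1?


Horizontal distance from joint 1 to link-1 COM:
  x_c1 = (L1/2)*cos(t1) = 2.7 * 0.3746 = 1.0114 m
Horizontal distance from joint 1 to link-2 COM:
  x_c2 = L1*cos(t1) + Lc2*cos(t1+t2)
       = 5.4*0.3746 + 1.3*-0.6947 = 1.1198 m
tau1 = m1*g*x_c1 + m2*g*x_c2
     = 11*9.81*1.0114 + 4*9.81*1.1198
     = 109.1443 + 43.9417
     = 153.086 Nm


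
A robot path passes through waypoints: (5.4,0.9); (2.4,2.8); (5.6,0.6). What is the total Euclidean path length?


Segment lengths:
  seg1 = sqrt((-3.0)^2 + (1.9)^2) = 3.5511
  seg2 = sqrt((3.2)^2 + (-2.2)^2) = 3.8833
Total = 7.4344


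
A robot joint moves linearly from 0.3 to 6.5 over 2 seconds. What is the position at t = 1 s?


s = t/T = 1/2 = 0.5
p(t) = p0 + (pf-p0)*s
= 0.3 + (6.5 - 0.3) * 0.5
= 3.4


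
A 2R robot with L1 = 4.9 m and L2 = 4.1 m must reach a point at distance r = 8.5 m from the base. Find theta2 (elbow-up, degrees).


cos(theta2) = (r^2 - L1^2 - L2^2) / (2*L1*L2)
cos(theta2) = (72.25 - 24.01 - 16.81) / 40.18
cos(theta2) = 0.78223
theta2 = 38.5348 degrees


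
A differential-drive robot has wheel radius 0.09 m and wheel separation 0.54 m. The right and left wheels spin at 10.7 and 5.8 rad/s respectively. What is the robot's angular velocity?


vR = r*wR = 0.09*10.7 = 0.963 m/s
vL = r*wL = 0.09*5.8 = 0.522 m/s
v = (vR+vL)/2 = 0.7425 m/s
omega = (vR-vL)/L = 0.8167 rad/s
angular velocity = 0.8167 rad/s


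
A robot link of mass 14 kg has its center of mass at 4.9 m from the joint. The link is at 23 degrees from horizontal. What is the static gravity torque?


tau = m*g*L*cos(angle)
= 14 * 9.81 * 4.9 * cos(23 deg)
= 14 * 9.81 * 4.9 * 0.9205
= 619.4685 Nm


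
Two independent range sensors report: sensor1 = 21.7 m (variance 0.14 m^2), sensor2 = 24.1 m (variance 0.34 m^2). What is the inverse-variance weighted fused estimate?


w1 = (1/var1) / (1/var1 + 1/var2)
   = 7.1429 / (7.1429 + 2.9412) = 0.7083
w2 = 1 - w1 = 0.2917
fused = w1*s1 + w2*s2 = 15.3708 + 7.0292
= 22.4 m


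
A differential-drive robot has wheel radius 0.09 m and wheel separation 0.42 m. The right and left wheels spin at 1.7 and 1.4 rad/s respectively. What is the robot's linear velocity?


vR = r*wR = 0.09*1.7 = 0.153 m/s
vL = r*wL = 0.09*1.4 = 0.126 m/s
v = (vR+vL)/2 = 0.1395 m/s
omega = (vR-vL)/L = 0.0643 rad/s
linear velocity = 0.1395 m/s


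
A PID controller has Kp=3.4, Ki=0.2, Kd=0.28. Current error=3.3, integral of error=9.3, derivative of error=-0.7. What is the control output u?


u = Kp*e + Ki*int(e) + Kd*de/dt
= 3.4*3.3 + 0.2*9.3 + 0.28*(-0.7)
= 11.22 + 1.86 + -0.196
= 12.884


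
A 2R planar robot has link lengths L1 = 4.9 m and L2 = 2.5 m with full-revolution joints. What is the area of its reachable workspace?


r_max = L1 + L2 = 7.4 m
r_min = |L1 - L2| = 2.4 m
Area = pi*(r_max^2 - r_min^2)
= pi*(54.76 - 5.76)
= pi * 49.0
= 153.938 m^2


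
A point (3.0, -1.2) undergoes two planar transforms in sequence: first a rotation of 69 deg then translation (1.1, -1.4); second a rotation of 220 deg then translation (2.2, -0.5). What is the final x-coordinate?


After transform 1:
x1 = cos(69)*3.0 - sin(69)*-1.2 + 1.1 = 3.2954
y1 = sin(69)*3.0 + cos(69)*-1.2 + -1.4 = 0.9707
After transform 2:
x2 = cos(220)*3.2954 - sin(220)*0.9707 + 2.2
= 0.2995


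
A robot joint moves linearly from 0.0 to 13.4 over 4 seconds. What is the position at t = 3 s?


s = t/T = 3/4 = 0.75
p(t) = p0 + (pf-p0)*s
= 0.0 + (13.4 - 0.0) * 0.75
= 10.05


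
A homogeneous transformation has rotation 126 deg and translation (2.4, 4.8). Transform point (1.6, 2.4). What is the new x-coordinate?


x' = cos(theta)*px - sin(theta)*py + tx
= -0.5878*1.6 - 0.809*2.4 + 2.4
= -0.4821


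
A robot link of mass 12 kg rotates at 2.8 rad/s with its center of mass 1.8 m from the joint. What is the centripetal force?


F = m * omega^2 * r
= 12 * 2.8^2 * 1.8
= 12 * 7.84 * 1.8
= 169.344 N


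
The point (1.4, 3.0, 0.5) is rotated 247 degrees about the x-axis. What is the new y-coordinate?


Rotation about x-axis: y' = y*cos(theta) - z*sin(theta)
= 3.0 * -0.3907 - 0.5 * -0.9205
= -0.7119


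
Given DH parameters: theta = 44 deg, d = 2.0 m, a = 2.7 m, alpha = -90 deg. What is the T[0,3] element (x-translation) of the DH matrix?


T[0,3] = a * cos(theta)
= 2.7 * cos(44 deg)
= 2.7 * 0.7193
= 1.9422


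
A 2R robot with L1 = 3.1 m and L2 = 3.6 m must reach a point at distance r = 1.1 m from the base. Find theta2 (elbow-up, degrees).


cos(theta2) = (r^2 - L1^2 - L2^2) / (2*L1*L2)
cos(theta2) = (1.21 - 9.61 - 12.96) / 22.32
cos(theta2) = -0.956989
theta2 = 163.1347 degrees


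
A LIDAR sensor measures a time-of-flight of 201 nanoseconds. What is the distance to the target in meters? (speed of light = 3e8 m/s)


tof = 201 ns = 2.01e-07 s
dist = c * tof / 2
= 3e8 * 2.01e-07 / 2
= 30.15 m


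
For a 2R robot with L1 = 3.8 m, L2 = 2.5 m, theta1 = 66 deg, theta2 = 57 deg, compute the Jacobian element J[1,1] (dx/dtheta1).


J[1,1] = -L1*sin(t1) - L2*sin(t1+t2)
= -3.8*sin(66) - 2.5*sin(123)
= -5.5681


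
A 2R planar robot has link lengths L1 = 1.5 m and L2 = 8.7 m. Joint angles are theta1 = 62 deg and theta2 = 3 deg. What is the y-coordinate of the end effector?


Convert angles to radians: theta1 = 1.0821, theta2 = 0.0524
y = L1*sin(theta1) + L2*sin(theta1+theta2)
y = 1.3244 + 7.8849
y = 9.2093


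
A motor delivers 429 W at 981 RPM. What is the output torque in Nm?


omega = 981 * 2*pi/60 = 102.7301 rad/s
tau = P / omega = 429 / 102.7301
= 4.176 Nm


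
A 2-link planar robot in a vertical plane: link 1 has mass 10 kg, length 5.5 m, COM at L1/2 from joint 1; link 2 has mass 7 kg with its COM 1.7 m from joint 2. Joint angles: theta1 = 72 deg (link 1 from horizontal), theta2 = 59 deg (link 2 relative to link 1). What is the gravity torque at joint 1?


Horizontal distance from joint 1 to link-1 COM:
  x_c1 = (L1/2)*cos(t1) = 2.75 * 0.309 = 0.8498 m
Horizontal distance from joint 1 to link-2 COM:
  x_c2 = L1*cos(t1) + Lc2*cos(t1+t2)
       = 5.5*0.309 + 1.7*-0.6561 = 0.5843 m
tau1 = m1*g*x_c1 + m2*g*x_c2
     = 10*9.81*0.8498 + 7*9.81*0.5843
     = 83.3651 + 40.1234
     = 123.4885 Nm


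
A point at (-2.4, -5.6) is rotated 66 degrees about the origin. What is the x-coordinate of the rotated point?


x' = x*cos(theta) - y*sin(theta)
cos(66 deg) = 0.4067, sin(66 deg) = 0.9135
x' = -2.4 * 0.4067 - -5.6 * 0.9135
= -0.9762 - -5.1159
= 4.1397


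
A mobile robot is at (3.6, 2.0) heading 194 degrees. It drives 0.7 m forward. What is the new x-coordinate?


x_new = x0 + d*cos(theta)
= 3.6 + 0.7*cos(194)
= 3.6 + -0.6792
= 2.9208


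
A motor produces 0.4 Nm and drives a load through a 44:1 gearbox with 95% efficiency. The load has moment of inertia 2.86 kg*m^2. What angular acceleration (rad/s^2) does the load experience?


tau_out = tau_motor * N * eta
= 0.4 * 44 * 0.95 = 16.72 Nm
alpha = tau_out / I = 16.72 / 2.86
= 5.8462 rad/s^2


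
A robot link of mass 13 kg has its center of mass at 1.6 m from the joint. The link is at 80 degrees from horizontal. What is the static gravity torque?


tau = m*g*L*cos(angle)
= 13 * 9.81 * 1.6 * cos(80 deg)
= 13 * 9.81 * 1.6 * 0.1736
= 35.4326 Nm


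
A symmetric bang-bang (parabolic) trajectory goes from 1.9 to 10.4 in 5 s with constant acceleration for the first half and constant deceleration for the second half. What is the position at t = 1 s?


Symmetric rest-to-rest: each phase covers (pf-p0)/2 in time T/2. 0.5*a*(T/2)^2 = (pf-p0)/2 => a = 4*(pf-p0)/T^2
a = 4*(10.4-1.9)/5^2 = 1.36
t = 1 is in the acceleration phase (t <= T/2).
p = p0 + 0.5*a*t^2 = 1.9 + 0.5*1.36*1^2
= 2.58


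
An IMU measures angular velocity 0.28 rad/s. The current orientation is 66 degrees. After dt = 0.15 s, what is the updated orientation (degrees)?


delta_theta = w * dt = 0.28 * 0.15 = 0.042 rad
= 2.4064 deg
theta_new = 66 + 2.4064 = 68.4064 deg


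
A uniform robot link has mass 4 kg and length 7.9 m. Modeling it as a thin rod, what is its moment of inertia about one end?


I = (1/3) * m * L^2
= (1/3) * 4 * 7.9^2
= 0.333333 * 4 * 62.41
= 83.2133 kg*m^2


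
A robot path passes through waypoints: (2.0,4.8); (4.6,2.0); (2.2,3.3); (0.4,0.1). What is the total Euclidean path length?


Segment lengths:
  seg1 = sqrt((2.6)^2 + (-2.8)^2) = 3.821
  seg2 = sqrt((-2.4)^2 + (1.3)^2) = 2.7295
  seg3 = sqrt((-1.8)^2 + (-3.2)^2) = 3.6715
Total = 10.222


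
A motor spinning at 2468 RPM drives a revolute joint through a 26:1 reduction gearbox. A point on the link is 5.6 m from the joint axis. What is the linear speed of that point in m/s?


omega_motor = 2468 * 2*pi/60 = 258.4484 rad/s
omega_joint = omega_motor / 26 = 9.9403 rad/s
v = omega_joint * r = 9.9403 * 5.6
= 55.6658 m/s


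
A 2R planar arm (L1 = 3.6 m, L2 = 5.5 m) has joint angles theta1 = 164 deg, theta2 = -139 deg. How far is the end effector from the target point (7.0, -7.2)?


End effector via forward kinematics:
x = L1*cos(t1) + L2*cos(t1+t2) = 1.5242
y = L1*sin(t1) + L2*sin(t1+t2) = 3.3167
Distance to target:
d = sqrt((7.0 - 1.5242)^2 + (-7.2 - 3.3167)^2)
= sqrt(29.9849 + 110.6009)
= 11.8569 m


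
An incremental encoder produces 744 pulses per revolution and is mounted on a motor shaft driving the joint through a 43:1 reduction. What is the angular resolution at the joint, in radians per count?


counts per rev = 744
effective counts at joint = 744 * 43 = 31992
resolution = 2*pi / 31992
= 1.9640e-04 rad/count


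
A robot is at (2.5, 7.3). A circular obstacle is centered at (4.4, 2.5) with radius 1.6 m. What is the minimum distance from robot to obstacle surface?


center_dist = sqrt((2.5-4.4)^2 + (7.3-2.5)^2)
= sqrt(3.61 + 23.04)
= 5.1624
min_dist = center_dist - radius = 5.1624 - 1.6 = 3.5624 m


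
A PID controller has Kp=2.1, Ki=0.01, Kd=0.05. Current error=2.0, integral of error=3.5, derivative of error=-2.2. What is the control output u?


u = Kp*e + Ki*int(e) + Kd*de/dt
= 2.1*2.0 + 0.01*3.5 + 0.05*(-2.2)
= 4.2 + 0.035 + -0.11
= 4.125


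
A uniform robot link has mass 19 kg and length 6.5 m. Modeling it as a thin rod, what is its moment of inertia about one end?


I = (1/3) * m * L^2
= (1/3) * 19 * 6.5^2
= 0.333333 * 19 * 42.25
= 267.5833 kg*m^2


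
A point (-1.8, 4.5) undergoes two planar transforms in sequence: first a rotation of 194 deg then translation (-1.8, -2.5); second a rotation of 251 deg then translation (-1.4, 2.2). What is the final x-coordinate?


After transform 1:
x1 = cos(194)*-1.8 - sin(194)*4.5 + -1.8 = 1.0352
y1 = sin(194)*-1.8 + cos(194)*4.5 + -2.5 = -6.4309
After transform 2:
x2 = cos(251)*1.0352 - sin(251)*-6.4309 + -1.4
= -7.8175


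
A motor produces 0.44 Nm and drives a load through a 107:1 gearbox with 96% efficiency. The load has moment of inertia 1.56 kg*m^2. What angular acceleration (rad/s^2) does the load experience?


tau_out = tau_motor * N * eta
= 0.44 * 107 * 0.96 = 45.1968 Nm
alpha = tau_out / I = 45.1968 / 1.56
= 28.9723 rad/s^2


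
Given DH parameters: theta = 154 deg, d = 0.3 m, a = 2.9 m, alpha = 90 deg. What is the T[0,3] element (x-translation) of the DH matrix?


T[0,3] = a * cos(theta)
= 2.9 * cos(154 deg)
= 2.9 * -0.8988
= -2.6065


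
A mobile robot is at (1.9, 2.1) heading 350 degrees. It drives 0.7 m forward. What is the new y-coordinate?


y_new = y0 + d*sin(theta)
= 2.1 + 0.7*sin(350)
= 2.1 + -0.1216
= 1.9784


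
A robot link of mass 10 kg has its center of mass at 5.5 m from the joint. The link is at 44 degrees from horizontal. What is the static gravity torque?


tau = m*g*L*cos(angle)
= 10 * 9.81 * 5.5 * cos(44 deg)
= 10 * 9.81 * 5.5 * 0.7193
= 388.1198 Nm


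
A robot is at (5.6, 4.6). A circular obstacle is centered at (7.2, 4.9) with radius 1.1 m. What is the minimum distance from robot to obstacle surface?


center_dist = sqrt((5.6-7.2)^2 + (4.6-4.9)^2)
= sqrt(2.56 + 0.09)
= 1.6279
min_dist = center_dist - radius = 1.6279 - 1.1 = 0.5279 m


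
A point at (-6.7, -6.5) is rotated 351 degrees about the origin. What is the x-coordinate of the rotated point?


x' = x*cos(theta) - y*sin(theta)
cos(351 deg) = 0.9877, sin(351 deg) = -0.1564
x' = -6.7 * 0.9877 - -6.5 * -0.1564
= -6.6175 - 1.0168
= -7.6343


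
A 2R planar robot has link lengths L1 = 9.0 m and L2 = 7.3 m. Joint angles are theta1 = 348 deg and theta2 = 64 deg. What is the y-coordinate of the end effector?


Convert angles to radians: theta1 = 6.0737, theta2 = 1.117
y = L1*sin(theta1) + L2*sin(theta1+theta2)
y = -1.8712 + 5.7525
y = 3.8813


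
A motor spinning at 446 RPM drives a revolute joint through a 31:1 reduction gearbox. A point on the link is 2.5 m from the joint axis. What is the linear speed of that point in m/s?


omega_motor = 446 * 2*pi/60 = 46.705 rad/s
omega_joint = omega_motor / 31 = 1.5066 rad/s
v = omega_joint * r = 1.5066 * 2.5
= 3.7665 m/s


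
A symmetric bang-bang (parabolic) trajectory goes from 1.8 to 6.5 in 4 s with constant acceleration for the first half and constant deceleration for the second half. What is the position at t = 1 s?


Symmetric rest-to-rest: each phase covers (pf-p0)/2 in time T/2. 0.5*a*(T/2)^2 = (pf-p0)/2 => a = 4*(pf-p0)/T^2
a = 4*(6.5-1.8)/4^2 = 1.175
t = 1 is in the acceleration phase (t <= T/2).
p = p0 + 0.5*a*t^2 = 1.8 + 0.5*1.175*1^2
= 2.3875


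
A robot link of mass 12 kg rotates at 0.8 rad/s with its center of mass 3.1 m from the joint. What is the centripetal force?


F = m * omega^2 * r
= 12 * 0.8^2 * 3.1
= 12 * 0.64 * 3.1
= 23.808 N


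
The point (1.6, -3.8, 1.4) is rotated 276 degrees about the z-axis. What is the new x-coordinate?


Rotation about z-axis: x' = x*cos(theta) - y*sin(theta)
= 1.6 * 0.1045 - -3.8 * -0.9945
= -3.6119


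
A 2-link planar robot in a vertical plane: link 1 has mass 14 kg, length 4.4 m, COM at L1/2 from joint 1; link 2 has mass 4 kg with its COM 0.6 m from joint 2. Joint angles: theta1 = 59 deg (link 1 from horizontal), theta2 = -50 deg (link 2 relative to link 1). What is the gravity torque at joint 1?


Horizontal distance from joint 1 to link-1 COM:
  x_c1 = (L1/2)*cos(t1) = 2.2 * 0.515 = 1.1331 m
Horizontal distance from joint 1 to link-2 COM:
  x_c2 = L1*cos(t1) + Lc2*cos(t1+t2)
       = 4.4*0.515 + 0.6*0.9877 = 2.8588 m
tau1 = m1*g*x_c1 + m2*g*x_c2
     = 14*9.81*1.1331 + 4*9.81*2.8588
     = 155.6177 + 112.1785
     = 267.7963 Nm


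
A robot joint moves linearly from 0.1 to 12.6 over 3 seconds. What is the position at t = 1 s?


s = t/T = 1/3 = 0.3333
p(t) = p0 + (pf-p0)*s
= 0.1 + (12.6 - 0.1) * 0.3333
= 4.2667


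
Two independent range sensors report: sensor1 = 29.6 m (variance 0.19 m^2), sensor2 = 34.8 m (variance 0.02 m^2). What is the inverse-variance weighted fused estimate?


w1 = (1/var1) / (1/var1 + 1/var2)
   = 5.2632 / (5.2632 + 50.0) = 0.0952
w2 = 1 - w1 = 0.9048
fused = w1*s1 + w2*s2 = 2.819 + 31.4857
= 34.3048 m


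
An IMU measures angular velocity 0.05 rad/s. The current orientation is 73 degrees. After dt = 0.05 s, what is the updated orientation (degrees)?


delta_theta = w * dt = 0.05 * 0.05 = 0.0025 rad
= 0.1432 deg
theta_new = 73 + 0.1432 = 73.1432 deg


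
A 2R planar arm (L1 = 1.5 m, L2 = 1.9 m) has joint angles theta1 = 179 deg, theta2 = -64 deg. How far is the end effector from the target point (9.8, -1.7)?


End effector via forward kinematics:
x = L1*cos(t1) + L2*cos(t1+t2) = -2.3027
y = L1*sin(t1) + L2*sin(t1+t2) = 1.7482
Distance to target:
d = sqrt((9.8 - -2.3027)^2 + (-1.7 - 1.7482)^2)
= sqrt(146.4765 + 11.8898)
= 12.5844 m


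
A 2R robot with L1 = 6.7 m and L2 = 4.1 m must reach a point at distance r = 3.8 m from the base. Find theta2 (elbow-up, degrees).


cos(theta2) = (r^2 - L1^2 - L2^2) / (2*L1*L2)
cos(theta2) = (14.44 - 44.89 - 16.81) / 54.94
cos(theta2) = -0.860211
theta2 = 149.3403 degrees


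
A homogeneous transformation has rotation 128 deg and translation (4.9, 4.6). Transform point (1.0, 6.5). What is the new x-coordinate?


x' = cos(theta)*px - sin(theta)*py + tx
= -0.6157*1.0 - 0.788*6.5 + 4.9
= -0.8377


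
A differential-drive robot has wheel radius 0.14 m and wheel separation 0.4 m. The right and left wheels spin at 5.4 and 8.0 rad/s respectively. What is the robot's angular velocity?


vR = r*wR = 0.14*5.4 = 0.756 m/s
vL = r*wL = 0.14*8.0 = 1.12 m/s
v = (vR+vL)/2 = 0.938 m/s
omega = (vR-vL)/L = -0.91 rad/s
angular velocity = -0.91 rad/s


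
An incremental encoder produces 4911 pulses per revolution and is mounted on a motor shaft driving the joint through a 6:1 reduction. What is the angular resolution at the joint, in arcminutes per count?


counts per rev = 4911
effective counts at joint = 4911 * 6 = 29466
resolution = 360*60 / 29466
= 0.733 arcmin/count


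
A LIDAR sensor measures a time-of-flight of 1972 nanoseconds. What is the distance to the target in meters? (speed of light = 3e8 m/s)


tof = 1972 ns = 1.972e-06 s
dist = c * tof / 2
= 3e8 * 1.972e-06 / 2
= 295.8 m


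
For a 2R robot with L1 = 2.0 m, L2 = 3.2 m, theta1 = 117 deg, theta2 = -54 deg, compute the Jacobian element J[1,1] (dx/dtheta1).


J[1,1] = -L1*sin(t1) - L2*sin(t1+t2)
= -2.0*sin(117) - 3.2*sin(63)
= -4.6332


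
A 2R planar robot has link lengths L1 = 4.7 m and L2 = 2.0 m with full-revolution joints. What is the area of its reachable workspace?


r_max = L1 + L2 = 6.7 m
r_min = |L1 - L2| = 2.7 m
Area = pi*(r_max^2 - r_min^2)
= pi*(44.89 - 7.29)
= pi * 37.6
= 118.1239 m^2


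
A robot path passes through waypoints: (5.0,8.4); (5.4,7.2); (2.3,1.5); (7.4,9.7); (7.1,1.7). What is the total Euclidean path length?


Segment lengths:
  seg1 = sqrt((0.4)^2 + (-1.2)^2) = 1.2649
  seg2 = sqrt((-3.1)^2 + (-5.7)^2) = 6.4885
  seg3 = sqrt((5.1)^2 + (8.2)^2) = 9.6566
  seg4 = sqrt((-0.3)^2 + (-8.0)^2) = 8.0056
Total = 25.4156


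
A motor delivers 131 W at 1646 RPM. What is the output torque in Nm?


omega = 1646 * 2*pi/60 = 172.3687 rad/s
tau = P / omega = 131 / 172.3687
= 0.76 Nm


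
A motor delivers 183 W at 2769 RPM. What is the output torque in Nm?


omega = 2769 * 2*pi/60 = 289.969 rad/s
tau = P / omega = 183 / 289.969
= 0.6311 Nm


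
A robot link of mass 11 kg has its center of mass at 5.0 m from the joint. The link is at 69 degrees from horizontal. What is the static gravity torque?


tau = m*g*L*cos(angle)
= 11 * 9.81 * 5.0 * cos(69 deg)
= 11 * 9.81 * 5.0 * 0.3584
= 193.3574 Nm


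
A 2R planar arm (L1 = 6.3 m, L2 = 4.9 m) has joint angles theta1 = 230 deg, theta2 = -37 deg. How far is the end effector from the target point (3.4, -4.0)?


End effector via forward kinematics:
x = L1*cos(t1) + L2*cos(t1+t2) = -8.824
y = L1*sin(t1) + L2*sin(t1+t2) = -5.9283
Distance to target:
d = sqrt((3.4 - -8.824)^2 + (-4.0 - -5.9283)^2)
= sqrt(149.4256 + 3.7185)
= 12.3751 m


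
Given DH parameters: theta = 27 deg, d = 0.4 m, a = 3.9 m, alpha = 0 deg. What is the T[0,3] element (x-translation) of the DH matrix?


T[0,3] = a * cos(theta)
= 3.9 * cos(27 deg)
= 3.9 * 0.891
= 3.4749


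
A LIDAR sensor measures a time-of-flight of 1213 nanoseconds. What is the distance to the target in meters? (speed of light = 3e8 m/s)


tof = 1213 ns = 1.213e-06 s
dist = c * tof / 2
= 3e8 * 1.213e-06 / 2
= 181.95 m


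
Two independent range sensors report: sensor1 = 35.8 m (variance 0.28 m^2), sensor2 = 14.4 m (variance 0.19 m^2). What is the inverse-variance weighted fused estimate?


w1 = (1/var1) / (1/var1 + 1/var2)
   = 3.5714 / (3.5714 + 5.2632) = 0.4043
w2 = 1 - w1 = 0.5957
fused = w1*s1 + w2*s2 = 14.4723 + 8.5787
= 23.0511 m


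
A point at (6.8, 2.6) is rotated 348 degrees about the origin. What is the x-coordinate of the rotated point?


x' = x*cos(theta) - y*sin(theta)
cos(348 deg) = 0.9781, sin(348 deg) = -0.2079
x' = 6.8 * 0.9781 - 2.6 * -0.2079
= 6.6514 - -0.5406
= 7.192


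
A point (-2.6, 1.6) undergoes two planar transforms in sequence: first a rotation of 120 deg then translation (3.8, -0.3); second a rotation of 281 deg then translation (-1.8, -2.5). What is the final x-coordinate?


After transform 1:
x1 = cos(120)*-2.6 - sin(120)*1.6 + 3.8 = 3.7144
y1 = sin(120)*-2.6 + cos(120)*1.6 + -0.3 = -3.3517
After transform 2:
x2 = cos(281)*3.7144 - sin(281)*-3.3517 + -1.8
= -4.3814


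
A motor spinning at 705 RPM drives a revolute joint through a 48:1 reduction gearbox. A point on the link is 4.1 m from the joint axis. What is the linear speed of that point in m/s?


omega_motor = 705 * 2*pi/60 = 73.8274 rad/s
omega_joint = omega_motor / 48 = 1.5381 rad/s
v = omega_joint * r = 1.5381 * 4.1
= 6.3061 m/s


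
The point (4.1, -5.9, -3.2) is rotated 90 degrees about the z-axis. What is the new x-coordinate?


Rotation about z-axis: x' = x*cos(theta) - y*sin(theta)
= 4.1 * 0.0 - -5.9 * 1.0
= 5.9


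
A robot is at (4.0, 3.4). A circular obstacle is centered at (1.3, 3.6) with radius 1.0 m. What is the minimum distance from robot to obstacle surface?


center_dist = sqrt((4.0-1.3)^2 + (3.4-3.6)^2)
= sqrt(7.29 + 0.04)
= 2.7074
min_dist = center_dist - radius = 2.7074 - 1.0 = 1.7074 m


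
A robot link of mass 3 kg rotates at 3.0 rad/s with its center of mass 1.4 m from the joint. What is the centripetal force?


F = m * omega^2 * r
= 3 * 3.0^2 * 1.4
= 3 * 9.0 * 1.4
= 37.8 N


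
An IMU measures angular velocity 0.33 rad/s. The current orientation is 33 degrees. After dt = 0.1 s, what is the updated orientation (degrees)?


delta_theta = w * dt = 0.33 * 0.1 = 0.033 rad
= 1.8908 deg
theta_new = 33 + 1.8908 = 34.8908 deg


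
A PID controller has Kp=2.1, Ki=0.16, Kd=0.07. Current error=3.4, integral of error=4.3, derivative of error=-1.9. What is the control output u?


u = Kp*e + Ki*int(e) + Kd*de/dt
= 2.1*3.4 + 0.16*4.3 + 0.07*(-1.9)
= 7.14 + 0.688 + -0.133
= 7.695


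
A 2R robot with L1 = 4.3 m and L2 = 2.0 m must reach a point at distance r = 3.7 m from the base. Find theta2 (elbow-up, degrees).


cos(theta2) = (r^2 - L1^2 - L2^2) / (2*L1*L2)
cos(theta2) = (13.69 - 18.49 - 4.0) / 17.2
cos(theta2) = -0.511628
theta2 = 120.7723 degrees


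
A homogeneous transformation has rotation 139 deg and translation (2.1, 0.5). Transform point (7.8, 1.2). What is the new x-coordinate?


x' = cos(theta)*px - sin(theta)*py + tx
= -0.7547*7.8 - 0.6561*1.2 + 2.1
= -4.574


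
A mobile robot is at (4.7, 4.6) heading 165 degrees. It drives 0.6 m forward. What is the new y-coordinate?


y_new = y0 + d*sin(theta)
= 4.6 + 0.6*sin(165)
= 4.6 + 0.1553
= 4.7553


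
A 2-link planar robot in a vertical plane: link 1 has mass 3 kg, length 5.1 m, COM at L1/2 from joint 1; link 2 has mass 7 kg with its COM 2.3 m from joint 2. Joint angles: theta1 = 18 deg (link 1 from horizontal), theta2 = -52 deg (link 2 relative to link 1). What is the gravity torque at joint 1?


Horizontal distance from joint 1 to link-1 COM:
  x_c1 = (L1/2)*cos(t1) = 2.55 * 0.9511 = 2.4252 m
Horizontal distance from joint 1 to link-2 COM:
  x_c2 = L1*cos(t1) + Lc2*cos(t1+t2)
       = 5.1*0.9511 + 2.3*0.829 = 6.7572 m
tau1 = m1*g*x_c1 + m2*g*x_c2
     = 3*9.81*2.4252 + 7*9.81*6.7572
     = 71.3735 + 464.0152
     = 535.3886 Nm


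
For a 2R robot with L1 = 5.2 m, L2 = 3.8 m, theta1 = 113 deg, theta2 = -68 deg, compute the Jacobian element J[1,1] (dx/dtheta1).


J[1,1] = -L1*sin(t1) - L2*sin(t1+t2)
= -5.2*sin(113) - 3.8*sin(45)
= -7.4736


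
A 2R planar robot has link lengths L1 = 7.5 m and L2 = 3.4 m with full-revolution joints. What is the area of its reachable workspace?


r_max = L1 + L2 = 10.9 m
r_min = |L1 - L2| = 4.1 m
Area = pi*(r_max^2 - r_min^2)
= pi*(118.81 - 16.81)
= pi * 102.0
= 320.4425 m^2


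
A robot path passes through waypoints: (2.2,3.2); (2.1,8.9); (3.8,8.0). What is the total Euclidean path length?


Segment lengths:
  seg1 = sqrt((-0.1)^2 + (5.7)^2) = 5.7009
  seg2 = sqrt((1.7)^2 + (-0.9)^2) = 1.9235
Total = 7.6244


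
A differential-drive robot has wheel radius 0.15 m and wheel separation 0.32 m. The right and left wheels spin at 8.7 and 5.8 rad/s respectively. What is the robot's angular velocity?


vR = r*wR = 0.15*8.7 = 1.305 m/s
vL = r*wL = 0.15*5.8 = 0.87 m/s
v = (vR+vL)/2 = 1.0875 m/s
omega = (vR-vL)/L = 1.3594 rad/s
angular velocity = 1.3594 rad/s


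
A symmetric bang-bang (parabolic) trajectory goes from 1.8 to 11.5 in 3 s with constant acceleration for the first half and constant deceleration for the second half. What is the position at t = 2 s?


Symmetric rest-to-rest: each phase covers (pf-p0)/2 in time T/2. 0.5*a*(T/2)^2 = (pf-p0)/2 => a = 4*(pf-p0)/T^2
a = 4*(11.5-1.8)/3^2 = 4.3111
t = 2 is in the deceleration phase (t > T/2).
p = pf - 0.5*a*(T-t)^2 = 11.5 - 0.5*4.3111*1^2
= 9.3444


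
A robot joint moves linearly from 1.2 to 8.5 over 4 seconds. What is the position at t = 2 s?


s = t/T = 2/4 = 0.5
p(t) = p0 + (pf-p0)*s
= 1.2 + (8.5 - 1.2) * 0.5
= 4.85


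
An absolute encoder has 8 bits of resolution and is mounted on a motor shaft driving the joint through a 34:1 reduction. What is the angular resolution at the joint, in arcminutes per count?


counts = 2^8 = 256
effective counts at joint = 256 * 34 = 8704
resolution = 360*60 / 8704
= 2.4816 arcmin/count


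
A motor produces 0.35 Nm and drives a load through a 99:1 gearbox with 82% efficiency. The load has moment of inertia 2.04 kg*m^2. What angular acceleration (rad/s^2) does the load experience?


tau_out = tau_motor * N * eta
= 0.35 * 99 * 0.82 = 28.413 Nm
alpha = tau_out / I = 28.413 / 2.04
= 13.9279 rad/s^2


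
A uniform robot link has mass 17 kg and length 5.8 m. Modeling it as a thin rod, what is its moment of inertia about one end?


I = (1/3) * m * L^2
= (1/3) * 17 * 5.8^2
= 0.333333 * 17 * 33.64
= 190.6267 kg*m^2


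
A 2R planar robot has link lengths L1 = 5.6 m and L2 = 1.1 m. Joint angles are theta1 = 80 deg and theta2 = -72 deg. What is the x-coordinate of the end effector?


Convert angles to radians: theta1 = 1.3963, theta2 = -1.2566
x = L1*cos(theta1) + L2*cos(theta1+theta2)
x = 0.9724 + 1.0893
x = 2.0617


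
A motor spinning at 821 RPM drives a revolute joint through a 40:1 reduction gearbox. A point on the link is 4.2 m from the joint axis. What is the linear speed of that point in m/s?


omega_motor = 821 * 2*pi/60 = 85.9749 rad/s
omega_joint = omega_motor / 40 = 2.1494 rad/s
v = omega_joint * r = 2.1494 * 4.2
= 9.0274 m/s


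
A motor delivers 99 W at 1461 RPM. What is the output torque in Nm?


omega = 1461 * 2*pi/60 = 152.9956 rad/s
tau = P / omega = 99 / 152.9956
= 0.6471 Nm


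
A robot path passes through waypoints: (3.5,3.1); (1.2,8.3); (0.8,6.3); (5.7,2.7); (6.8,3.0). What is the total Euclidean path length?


Segment lengths:
  seg1 = sqrt((-2.3)^2 + (5.2)^2) = 5.6859
  seg2 = sqrt((-0.4)^2 + (-2.0)^2) = 2.0396
  seg3 = sqrt((4.9)^2 + (-3.6)^2) = 6.0803
  seg4 = sqrt((1.1)^2 + (0.3)^2) = 1.1402
Total = 14.946


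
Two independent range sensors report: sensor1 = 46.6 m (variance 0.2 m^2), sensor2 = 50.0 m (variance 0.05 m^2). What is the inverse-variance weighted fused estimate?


w1 = (1/var1) / (1/var1 + 1/var2)
   = 5.0 / (5.0 + 20.0) = 0.2
w2 = 1 - w1 = 0.8
fused = w1*s1 + w2*s2 = 9.32 + 40.0
= 49.32 m


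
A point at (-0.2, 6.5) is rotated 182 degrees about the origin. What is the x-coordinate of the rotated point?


x' = x*cos(theta) - y*sin(theta)
cos(182 deg) = -0.9994, sin(182 deg) = -0.0349
x' = -0.2 * -0.9994 - 6.5 * -0.0349
= 0.1999 - -0.2268
= 0.4267


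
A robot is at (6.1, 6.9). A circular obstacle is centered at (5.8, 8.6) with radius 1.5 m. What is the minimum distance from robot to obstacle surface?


center_dist = sqrt((6.1-5.8)^2 + (6.9-8.6)^2)
= sqrt(0.09 + 2.89)
= 1.7263
min_dist = center_dist - radius = 1.7263 - 1.5 = 0.2263 m


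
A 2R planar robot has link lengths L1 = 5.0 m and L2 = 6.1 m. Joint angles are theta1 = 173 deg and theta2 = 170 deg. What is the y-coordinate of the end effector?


Convert angles to radians: theta1 = 3.0194, theta2 = 2.9671
y = L1*sin(theta1) + L2*sin(theta1+theta2)
y = 0.6093 + -1.7835
y = -1.1741


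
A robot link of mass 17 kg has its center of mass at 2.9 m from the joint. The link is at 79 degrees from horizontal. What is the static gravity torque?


tau = m*g*L*cos(angle)
= 17 * 9.81 * 2.9 * cos(79 deg)
= 17 * 9.81 * 2.9 * 0.1908
= 92.2815 Nm


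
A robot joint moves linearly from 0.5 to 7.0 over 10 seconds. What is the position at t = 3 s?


s = t/T = 3/10 = 0.3
p(t) = p0 + (pf-p0)*s
= 0.5 + (7.0 - 0.5) * 0.3
= 2.45


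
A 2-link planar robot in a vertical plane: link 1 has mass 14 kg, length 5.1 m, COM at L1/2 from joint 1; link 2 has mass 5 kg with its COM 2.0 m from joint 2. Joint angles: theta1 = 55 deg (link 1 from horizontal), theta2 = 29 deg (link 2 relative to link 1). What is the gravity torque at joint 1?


Horizontal distance from joint 1 to link-1 COM:
  x_c1 = (L1/2)*cos(t1) = 2.55 * 0.5736 = 1.4626 m
Horizontal distance from joint 1 to link-2 COM:
  x_c2 = L1*cos(t1) + Lc2*cos(t1+t2)
       = 5.1*0.5736 + 2.0*0.1045 = 3.1343 m
tau1 = m1*g*x_c1 + m2*g*x_c2
     = 14*9.81*1.4626 + 5*9.81*3.1343
     = 200.8762 + 153.7373
     = 354.6135 Nm


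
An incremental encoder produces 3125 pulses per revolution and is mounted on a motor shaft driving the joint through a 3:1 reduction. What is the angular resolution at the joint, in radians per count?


counts per rev = 3125
effective counts at joint = 3125 * 3 = 9375
resolution = 2*pi / 9375
= 6.7021e-04 rad/count


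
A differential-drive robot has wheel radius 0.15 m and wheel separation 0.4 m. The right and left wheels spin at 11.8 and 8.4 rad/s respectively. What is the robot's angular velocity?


vR = r*wR = 0.15*11.8 = 1.77 m/s
vL = r*wL = 0.15*8.4 = 1.26 m/s
v = (vR+vL)/2 = 1.515 m/s
omega = (vR-vL)/L = 1.275 rad/s
angular velocity = 1.275 rad/s


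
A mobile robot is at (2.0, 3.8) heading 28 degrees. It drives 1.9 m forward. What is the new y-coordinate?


y_new = y0 + d*sin(theta)
= 3.8 + 1.9*sin(28)
= 3.8 + 0.892
= 4.692


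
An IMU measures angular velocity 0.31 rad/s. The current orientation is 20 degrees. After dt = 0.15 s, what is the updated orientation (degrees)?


delta_theta = w * dt = 0.31 * 0.15 = 0.0465 rad
= 2.6643 deg
theta_new = 20 + 2.6643 = 22.6643 deg


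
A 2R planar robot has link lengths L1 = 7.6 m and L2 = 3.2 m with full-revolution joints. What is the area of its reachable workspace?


r_max = L1 + L2 = 10.8 m
r_min = |L1 - L2| = 4.4 m
Area = pi*(r_max^2 - r_min^2)
= pi*(116.64 - 19.36)
= pi * 97.28
= 305.6141 m^2


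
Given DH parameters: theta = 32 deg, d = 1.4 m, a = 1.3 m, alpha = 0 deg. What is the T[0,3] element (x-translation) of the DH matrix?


T[0,3] = a * cos(theta)
= 1.3 * cos(32 deg)
= 1.3 * 0.848
= 1.1025


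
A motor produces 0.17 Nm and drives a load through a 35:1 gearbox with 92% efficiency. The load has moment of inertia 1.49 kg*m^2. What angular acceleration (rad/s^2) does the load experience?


tau_out = tau_motor * N * eta
= 0.17 * 35 * 0.92 = 5.474 Nm
alpha = tau_out / I = 5.474 / 1.49
= 3.6738 rad/s^2
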